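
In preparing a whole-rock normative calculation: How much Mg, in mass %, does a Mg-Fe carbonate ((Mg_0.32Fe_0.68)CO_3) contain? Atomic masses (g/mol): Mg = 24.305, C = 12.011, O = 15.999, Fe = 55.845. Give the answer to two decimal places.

7.35 mass %

Formula mass = 0.32·24.305 + 0.68·55.845 + 1·12.011 + 3·15.999 = 105.760 g/mol, of which 7.778 g is Mg.
So Mg makes up 7.778/105.760 = 0.0735 of the mass, i.e. 7.35%.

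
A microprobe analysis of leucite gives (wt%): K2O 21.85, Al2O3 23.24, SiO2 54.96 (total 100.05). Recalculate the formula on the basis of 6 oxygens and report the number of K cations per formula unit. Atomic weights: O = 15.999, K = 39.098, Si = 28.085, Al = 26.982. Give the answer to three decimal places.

1.014 K apfu

K2O: 21.85/94.195 = 0.23197 mol → 0.46394 mol K, 0.23197 mol O.
Al2O3: 23.24/101.961 = 0.22793 mol → 0.45586 mol Al, 0.68379 mol O.
SiO2: 54.96/60.083 = 0.91473 mol → 0.91473 mol Si, 1.82946 mol O.
Total oxygen = 2.74522 mol. Normalization factor = 6/2.74522 = 2.18562.
K per 6 O = 0.46394 × 2.18562 = 1.014.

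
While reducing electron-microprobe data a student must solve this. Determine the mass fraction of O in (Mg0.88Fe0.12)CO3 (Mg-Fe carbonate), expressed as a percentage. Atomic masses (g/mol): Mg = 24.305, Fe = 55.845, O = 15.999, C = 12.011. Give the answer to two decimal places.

Molar mass of (Mg0.88Fe0.12)CO3: 0.88*24.305 + 0.12*55.845 + 1*12.011 + 3*15.999 = 88.098 g/mol.
Mass of O per formula unit: 3 × 15.999 = 47.997 g.
Weight fraction O = 47.997 / 88.098 = 0.5448.

54.48 mass %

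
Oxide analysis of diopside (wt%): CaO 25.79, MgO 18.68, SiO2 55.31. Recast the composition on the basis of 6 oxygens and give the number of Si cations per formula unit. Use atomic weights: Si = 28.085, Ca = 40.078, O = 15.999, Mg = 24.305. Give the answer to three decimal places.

1.998 Si apfu

CaO (M=56.077): mol = 0.45990; Ca = 0.45990, O = 0.45990.
MgO (M=40.304): mol = 0.46348; Mg = 0.46348, O = 0.46348.
SiO2 (M=60.083): mol = 0.92056; Si = 0.92056, O = 1.84112.
ΣO = 2.76450; factor = 6/ΣO = 2.17037.
Si apfu = 0.92056 × 2.17037 = 1.998.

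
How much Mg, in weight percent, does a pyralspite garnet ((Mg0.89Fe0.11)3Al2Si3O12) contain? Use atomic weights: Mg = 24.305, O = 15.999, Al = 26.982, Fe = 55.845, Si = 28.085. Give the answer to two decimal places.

Molar mass of (Mg0.89Fe0.11)3Al2Si3O12: 2.67*24.305 + 0.33*55.845 + 2*26.982 + 3*28.085 + 12*15.999 = 413.530 g/mol.
Mass of Mg per formula unit: 2.67 × 24.305 = 64.894 g.
Weight fraction Mg = 64.894 / 413.530 = 0.1569.

15.69 weight percent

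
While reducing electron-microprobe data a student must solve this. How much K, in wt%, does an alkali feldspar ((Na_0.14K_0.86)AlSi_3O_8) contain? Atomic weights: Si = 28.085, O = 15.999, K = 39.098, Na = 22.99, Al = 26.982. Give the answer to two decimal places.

Formula mass = 0.14·22.99 + 0.86·39.098 + 1·26.982 + 3·28.085 + 8·15.999 = 276.072 g/mol, of which 33.624 g is K.
So K makes up 33.624/276.072 = 0.1218 of the mass, i.e. 12.18%.

12.18 wt%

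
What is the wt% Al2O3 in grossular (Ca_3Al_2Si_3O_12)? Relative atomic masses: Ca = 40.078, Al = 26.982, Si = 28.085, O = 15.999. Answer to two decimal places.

M(Ca_3Al_2Si_3O_12) = 450.441 g/mol; M(Al2O3) = 101.961 g/mol.
Moles Al2O3 per formula unit = 2 Al ÷ 2 = 1.0000.
Al2O3 fraction = (1.0000 × 101.961) / 450.441 = 101.961/450.441 = 0.2264.

22.64 wt%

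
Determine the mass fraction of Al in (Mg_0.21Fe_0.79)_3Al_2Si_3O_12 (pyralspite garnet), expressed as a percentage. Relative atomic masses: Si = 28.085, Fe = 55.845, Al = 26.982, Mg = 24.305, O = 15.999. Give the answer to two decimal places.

11.29 weight percent

M((Mg_0.21Fe_0.79)_3Al_2Si_3O_12) = 477.872 g/mol.
Al contributes 2 × 26.982 = 53.964 g per mole.
53.964/477.872 = 0.1129 → 11.29%.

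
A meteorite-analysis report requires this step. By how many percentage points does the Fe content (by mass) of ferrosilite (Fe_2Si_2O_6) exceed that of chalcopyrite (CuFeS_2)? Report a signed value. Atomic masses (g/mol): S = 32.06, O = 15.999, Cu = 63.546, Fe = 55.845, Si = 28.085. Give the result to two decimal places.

11.90 percentage points

Fe in Fe_2Si_2O_6: molar mass 263.854 g/mol; 2×55.845 = 111.690 g → 42.33 wt%.
Fe in CuFeS_2: molar mass 183.511 g/mol; 1×55.845 = 55.845 g → 30.43 wt%.
Difference = 42.33 − 30.43 = 11.90 percentage points.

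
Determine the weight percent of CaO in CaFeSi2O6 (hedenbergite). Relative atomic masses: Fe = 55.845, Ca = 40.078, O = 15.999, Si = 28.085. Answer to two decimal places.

22.60 wt%

M(CaFeSi2O6) = 248.087 g/mol; M(CaO) = 56.077 g/mol.
Moles CaO per formula unit = 1 Ca ÷ 1 = 1.0000.
CaO fraction = (1.0000 × 56.077) / 248.087 = 56.077/248.087 = 0.2260.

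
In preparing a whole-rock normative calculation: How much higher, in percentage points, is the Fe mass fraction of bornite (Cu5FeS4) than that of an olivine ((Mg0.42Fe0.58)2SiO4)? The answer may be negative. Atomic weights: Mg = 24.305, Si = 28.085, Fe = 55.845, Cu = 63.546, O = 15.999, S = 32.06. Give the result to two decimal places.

M(Cu5FeS4) = 501.815 g/mol, so wt% Fe = 55.845/501.815 × 100 = 11.13%.
M((Mg0.42Fe0.58)2SiO4) = 177.277 g/mol, so wt% Fe = 64.780/177.277 × 100 = 36.54%.
11.13 − 36.54 = -25.41 pp.

-25.41 percentage points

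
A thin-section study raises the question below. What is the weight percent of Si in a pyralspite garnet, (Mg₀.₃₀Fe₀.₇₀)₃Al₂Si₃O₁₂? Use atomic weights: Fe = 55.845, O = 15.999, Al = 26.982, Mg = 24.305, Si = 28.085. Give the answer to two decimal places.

M((Mg₀.₃₀Fe₀.₇₀)₃Al₂Si₃O₁₂) = 469.356 g/mol.
Si contributes 3 × 28.085 = 84.255 g per mole.
84.255/469.356 = 0.1795 → 17.95%.

17.95 mass %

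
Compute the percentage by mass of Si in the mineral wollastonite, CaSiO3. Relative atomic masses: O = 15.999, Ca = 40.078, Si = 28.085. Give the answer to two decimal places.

24.18 wt%

Molar mass of CaSiO3: 1*40.078 + 1*28.085 + 3*15.999 = 116.160 g/mol.
Mass of Si per formula unit: 1 × 28.085 = 28.085 g.
Weight fraction Si = 28.085 / 116.160 = 0.2418.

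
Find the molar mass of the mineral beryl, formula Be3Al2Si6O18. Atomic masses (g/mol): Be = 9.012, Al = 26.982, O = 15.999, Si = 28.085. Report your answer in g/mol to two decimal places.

Be: 3 × 9.012 = 27.0360
Al: 2 × 26.982 = 53.9640
Si: 6 × 28.085 = 168.5100
O: 18 × 15.999 = 287.9820
Summing the contributions gives the formula mass.

537.49 g/mol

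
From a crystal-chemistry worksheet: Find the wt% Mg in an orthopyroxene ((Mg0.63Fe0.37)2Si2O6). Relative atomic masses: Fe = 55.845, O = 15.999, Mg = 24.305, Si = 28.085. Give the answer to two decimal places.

Molar mass of (Mg0.63Fe0.37)2Si2O6: 1.26·24.305 + 0.74·55.845 + 2·28.085 + 6·15.999 = 224.114 g/mol.
Mass of Mg per formula unit: 1.26 × 24.305 = 30.624 g.
Weight fraction Mg = 30.624 / 224.114 = 0.1366.

13.66 mass %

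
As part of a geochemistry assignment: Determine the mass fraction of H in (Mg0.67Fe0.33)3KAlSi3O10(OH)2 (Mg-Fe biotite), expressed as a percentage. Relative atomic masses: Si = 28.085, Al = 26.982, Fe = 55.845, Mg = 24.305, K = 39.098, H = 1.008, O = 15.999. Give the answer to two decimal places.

Formula mass = 2.01*24.305 + 0.99*55.845 + 1*39.098 + 1*26.982 + 3*28.085 + 12*15.999 + 2*1.008 = 448.479 g/mol, of which 2.016 g is H.
So H makes up 2.016/448.479 = 0.0045 of the mass, i.e. 0.45%.

0.45 weight percent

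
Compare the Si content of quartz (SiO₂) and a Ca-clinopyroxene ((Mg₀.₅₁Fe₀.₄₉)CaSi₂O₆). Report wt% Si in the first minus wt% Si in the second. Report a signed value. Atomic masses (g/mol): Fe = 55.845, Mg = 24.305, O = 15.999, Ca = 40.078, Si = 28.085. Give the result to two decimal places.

22.53 percentage points

Si in SiO₂: molar mass 60.083 g/mol; 1×28.085 = 28.085 g → 46.74 wt%.
Si in (Mg₀.₅₁Fe₀.₄₉)CaSi₂O₆: molar mass 232.002 g/mol; 2×28.085 = 56.170 g → 24.21 wt%.
Difference = 46.74 − 24.21 = 22.53 percentage points.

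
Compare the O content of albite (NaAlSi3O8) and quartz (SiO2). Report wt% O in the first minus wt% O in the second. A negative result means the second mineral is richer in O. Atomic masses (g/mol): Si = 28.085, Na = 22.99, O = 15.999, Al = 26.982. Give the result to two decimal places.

-4.45 percentage points

O in NaAlSi3O8: molar mass 262.219 g/mol; 8×15.999 = 127.992 g → 48.81 wt%.
O in SiO2: molar mass 60.083 g/mol; 2×15.999 = 31.998 g → 53.26 wt%.
Difference = 48.81 − 53.26 = -4.45 percentage points.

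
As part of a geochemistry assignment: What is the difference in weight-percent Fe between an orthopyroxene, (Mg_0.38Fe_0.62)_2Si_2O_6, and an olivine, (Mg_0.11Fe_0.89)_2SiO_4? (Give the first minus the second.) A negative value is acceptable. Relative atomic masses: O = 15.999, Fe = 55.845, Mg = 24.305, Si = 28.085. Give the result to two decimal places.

-21.63 percentage points

M((Mg_0.38Fe_0.62)_2Si_2O_6) = 239.884 g/mol, so wt% Fe = 69.248/239.884 × 100 = 28.87%.
M((Mg_0.11Fe_0.89)_2SiO_4) = 196.832 g/mol, so wt% Fe = 99.404/196.832 × 100 = 50.50%.
28.87 − 50.50 = -21.63 pp.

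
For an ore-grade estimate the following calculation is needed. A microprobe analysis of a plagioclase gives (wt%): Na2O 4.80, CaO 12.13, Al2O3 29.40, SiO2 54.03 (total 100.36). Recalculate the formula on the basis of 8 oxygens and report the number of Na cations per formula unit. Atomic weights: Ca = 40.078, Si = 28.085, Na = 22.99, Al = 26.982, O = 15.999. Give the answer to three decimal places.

0.419 Na apfu

Na2O (M=61.979): mol = 0.07745; Na = 0.15490, O = 0.07745.
CaO (M=56.077): mol = 0.21631; Ca = 0.21631, O = 0.21631.
Al2O3 (M=101.961): mol = 0.28835; Al = 0.57670, O = 0.86505.
SiO2 (M=60.083): mol = 0.89926; Si = 0.89926, O = 1.79852.
ΣO = 2.95733; factor = 8/ΣO = 2.70514.
Na apfu = 0.15490 × 2.70514 = 0.419.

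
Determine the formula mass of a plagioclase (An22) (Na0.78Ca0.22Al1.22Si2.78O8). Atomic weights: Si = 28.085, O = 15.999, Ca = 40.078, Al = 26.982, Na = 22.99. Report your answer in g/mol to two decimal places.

M = 0.78·22.99 + 0.22·40.078 + 1.22·26.982 + 2.78·28.085 + 8·15.999

265.74 g/mol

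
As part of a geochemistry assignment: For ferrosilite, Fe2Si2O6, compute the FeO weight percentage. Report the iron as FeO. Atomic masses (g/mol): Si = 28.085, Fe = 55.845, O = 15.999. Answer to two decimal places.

54.46 wt%

M(Fe2Si2O6) = 263.854 g/mol; M(FeO) = 71.844 g/mol.
Moles FeO per formula unit = 2 Fe ÷ 1 = 2.0000.
FeO fraction = (2.0000 × 71.844) / 263.854 = 143.688/263.854 = 0.5446.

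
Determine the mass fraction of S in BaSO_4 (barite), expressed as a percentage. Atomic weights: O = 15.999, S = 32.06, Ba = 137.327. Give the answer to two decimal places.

M(BaSO_4) = 233.383 g/mol.
S contributes 1 × 32.06 = 32.060 g per mole.
32.060/233.383 = 0.1374 → 13.74%.

13.74 mass %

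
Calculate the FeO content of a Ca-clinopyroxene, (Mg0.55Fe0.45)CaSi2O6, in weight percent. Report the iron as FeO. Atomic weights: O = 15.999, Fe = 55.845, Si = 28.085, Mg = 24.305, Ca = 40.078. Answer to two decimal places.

14.01 wt%

M((Mg0.55Fe0.45)CaSi2O6) = 230.740 g/mol; M(FeO) = 71.844 g/mol.
Moles FeO per formula unit = 0.45 Fe ÷ 1 = 0.4500.
FeO fraction = (0.4500 × 71.844) / 230.740 = 32.330/230.740 = 0.1401.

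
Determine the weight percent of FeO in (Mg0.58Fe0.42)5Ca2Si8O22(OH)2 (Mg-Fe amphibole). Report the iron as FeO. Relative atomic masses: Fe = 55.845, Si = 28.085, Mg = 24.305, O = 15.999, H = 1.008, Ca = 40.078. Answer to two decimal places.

Molar mass of (Mg0.58Fe0.42)5Ca2Si8O22(OH)2 = 2.90·24.305 + 2.10·55.845 + 2·40.078 + 8·28.085 + 24·15.999 + 2·1.008 = 878.587 g/mol.
Each formula unit contains 2.10 Fe, equivalent to 2.10/1 = 2.1000 mol FeO.
M(FeO) = 1×55.845 + 1×15.999 = 71.844 g/mol.
Mass of FeO per formula unit = 2.1000 × 71.844 = 150.872 g.
FeO wt% = 150.872 / 878.587 × 100 = 17.17%.

17.17 wt%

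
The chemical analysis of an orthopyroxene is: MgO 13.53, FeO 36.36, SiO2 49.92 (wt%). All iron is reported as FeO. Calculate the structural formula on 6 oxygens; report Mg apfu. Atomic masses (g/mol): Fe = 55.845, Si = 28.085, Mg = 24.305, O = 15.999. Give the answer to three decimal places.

0.805 Mg apfu

MgO (M=40.304): mol = 0.33570; Mg = 0.33570, O = 0.33570.
FeO (M=71.844): mol = 0.50610; Fe = 0.50610, O = 0.50610.
SiO2 (M=60.083): mol = 0.83085; Si = 0.83085, O = 1.66170.
ΣO = 2.50350; factor = 6/ΣO = 2.39664.
Mg apfu = 0.33570 × 2.39664 = 0.805.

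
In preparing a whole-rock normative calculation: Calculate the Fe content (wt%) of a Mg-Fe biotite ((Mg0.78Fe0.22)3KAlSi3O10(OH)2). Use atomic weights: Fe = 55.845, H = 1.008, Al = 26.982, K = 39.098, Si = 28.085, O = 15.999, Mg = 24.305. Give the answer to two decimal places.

8.41 wt%

M((Mg0.78Fe0.22)3KAlSi3O10(OH)2) = 438.070 g/mol.
Fe contributes 0.66 × 55.845 = 36.858 g per mole.
36.858/438.070 = 0.0841 → 8.41%.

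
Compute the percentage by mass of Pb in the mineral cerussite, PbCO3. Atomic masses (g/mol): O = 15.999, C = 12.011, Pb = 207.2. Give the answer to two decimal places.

77.54 mass %

Formula mass = 1·207.2 + 1·12.011 + 3·15.999 = 267.208 g/mol, of which 207.200 g is Pb.
So Pb makes up 207.200/267.208 = 0.7754 of the mass, i.e. 77.54%.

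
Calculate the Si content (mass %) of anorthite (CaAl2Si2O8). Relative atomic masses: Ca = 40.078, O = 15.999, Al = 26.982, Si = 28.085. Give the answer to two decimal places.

20.19 mass %

M(CaAl2Si2O8) = 278.204 g/mol.
Si contributes 2 × 28.085 = 56.170 g per mole.
56.170/278.204 = 0.2019 → 20.19%.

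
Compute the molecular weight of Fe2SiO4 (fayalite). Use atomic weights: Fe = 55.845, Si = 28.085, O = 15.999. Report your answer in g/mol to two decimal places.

M = 2*55.845 + 1*28.085 + 4*15.999

203.77 g/mol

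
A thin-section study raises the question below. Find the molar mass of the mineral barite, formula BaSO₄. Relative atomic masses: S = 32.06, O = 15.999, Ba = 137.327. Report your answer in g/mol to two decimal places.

233.38 g/mol

M = 1×137.327 + 1×32.06 + 4×15.999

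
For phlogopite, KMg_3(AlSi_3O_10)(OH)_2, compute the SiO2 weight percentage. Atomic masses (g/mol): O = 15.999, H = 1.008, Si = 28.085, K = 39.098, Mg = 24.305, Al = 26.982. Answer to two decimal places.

43.20 wt%

Molar mass of KMg_3(AlSi_3O_10)(OH)_2 = 1*39.098 + 3*24.305 + 1*26.982 + 3*28.085 + 12*15.999 + 2*1.008 = 417.254 g/mol.
Each formula unit contains 3 Si, equivalent to 3/1 = 3.0000 mol SiO2.
M(SiO2) = 1×28.085 + 2×15.999 = 60.083 g/mol.
Mass of SiO2 per formula unit = 3.0000 × 60.083 = 180.249 g.
SiO2 wt% = 180.249 / 417.254 × 100 = 43.20%.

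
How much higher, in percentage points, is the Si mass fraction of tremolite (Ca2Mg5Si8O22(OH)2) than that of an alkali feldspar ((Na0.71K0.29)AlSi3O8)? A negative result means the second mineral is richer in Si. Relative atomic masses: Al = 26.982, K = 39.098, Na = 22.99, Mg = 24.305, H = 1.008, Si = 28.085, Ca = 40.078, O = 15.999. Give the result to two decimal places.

-3.91 percentage points

M(Ca2Mg5Si8O22(OH)2) = 812.353 g/mol, so wt% Si = 224.680/812.353 × 100 = 27.66%.
M((Na0.71K0.29)AlSi3O8) = 266.890 g/mol, so wt% Si = 84.255/266.890 × 100 = 31.57%.
27.66 − 31.57 = -3.91 pp.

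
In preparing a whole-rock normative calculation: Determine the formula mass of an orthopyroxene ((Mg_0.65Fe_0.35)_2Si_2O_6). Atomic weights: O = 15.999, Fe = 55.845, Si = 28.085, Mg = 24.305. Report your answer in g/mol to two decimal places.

222.85 g/mol

Mg: 1.30 × 24.305 = 31.5965
Fe: 0.70 × 55.845 = 39.0915
Si: 2 × 28.085 = 56.1700
O: 6 × 15.999 = 95.9940
Summing the contributions gives the formula mass.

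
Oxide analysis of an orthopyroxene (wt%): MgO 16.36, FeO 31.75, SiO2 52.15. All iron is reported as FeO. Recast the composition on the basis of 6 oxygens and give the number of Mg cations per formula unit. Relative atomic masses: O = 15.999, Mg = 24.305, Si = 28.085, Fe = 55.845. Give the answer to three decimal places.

MgO (M=40.304): mol = 0.40592; Mg = 0.40592, O = 0.40592.
FeO (M=71.844): mol = 0.44193; Fe = 0.44193, O = 0.44193.
SiO2 (M=60.083): mol = 0.86797; Si = 0.86797, O = 1.73594.
ΣO = 2.58379; factor = 6/ΣO = 2.32217.
Mg apfu = 0.40592 × 2.32217 = 0.943.

0.943 Mg apfu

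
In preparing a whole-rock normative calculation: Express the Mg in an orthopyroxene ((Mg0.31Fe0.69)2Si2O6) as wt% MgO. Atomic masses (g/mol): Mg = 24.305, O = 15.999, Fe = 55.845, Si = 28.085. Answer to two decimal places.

10.23 wt%

Formula mass = 244.299 g/mol.
0.62 Mg → 0.6200 mol MgO per formula unit; M(MgO) = 40.304, so MgO mass = 24.988 g.
24.988/244.299 × 100 = 10.23 wt%.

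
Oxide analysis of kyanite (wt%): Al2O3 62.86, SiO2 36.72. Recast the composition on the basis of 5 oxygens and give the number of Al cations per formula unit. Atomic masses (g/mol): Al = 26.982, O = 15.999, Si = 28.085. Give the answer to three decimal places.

Al2O3 (M=101.961): mol = 0.61651; Al = 1.23302, O = 1.84953.
SiO2 (M=60.083): mol = 0.61115; Si = 0.61115, O = 1.22230.
ΣO = 3.07183; factor = 5/ΣO = 1.62769.
Al apfu = 1.23302 × 1.62769 = 2.007.

2.007 Al apfu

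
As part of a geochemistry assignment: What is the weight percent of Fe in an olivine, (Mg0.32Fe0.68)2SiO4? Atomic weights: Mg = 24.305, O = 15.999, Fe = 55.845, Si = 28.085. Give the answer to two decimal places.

41.37 mass %

M((Mg0.32Fe0.68)2SiO4) = 183.585 g/mol.
Fe contributes 1.36 × 55.845 = 75.949 g per mole.
75.949/183.585 = 0.4137 → 41.37%.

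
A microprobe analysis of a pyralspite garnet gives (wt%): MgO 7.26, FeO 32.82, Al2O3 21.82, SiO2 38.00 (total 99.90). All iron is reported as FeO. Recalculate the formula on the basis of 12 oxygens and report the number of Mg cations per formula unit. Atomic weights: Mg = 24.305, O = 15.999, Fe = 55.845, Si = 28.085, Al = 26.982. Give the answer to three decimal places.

7.26 wt% MgO ÷ 40.304 g/mol = 0.18013 mol, giving 0.18013 Mg and 0.18013 O.
32.82 wt% FeO ÷ 71.844 g/mol = 0.45682 mol, giving 0.45682 Fe and 0.45682 O.
21.82 wt% Al2O3 ÷ 101.961 g/mol = 0.21400 mol, giving 0.42800 Al and 0.64200 O.
38.00 wt% SiO2 ÷ 60.083 g/mol = 0.63246 mol, giving 0.63246 Si and 1.26492 O.
Oxygen sums to 2.54387; scaling by 12/2.54387 = 4.71722 puts the formula on 12 O.
Mg: 0.18013 × 4.71722 = 0.850 atoms per formula unit.

0.850 Mg apfu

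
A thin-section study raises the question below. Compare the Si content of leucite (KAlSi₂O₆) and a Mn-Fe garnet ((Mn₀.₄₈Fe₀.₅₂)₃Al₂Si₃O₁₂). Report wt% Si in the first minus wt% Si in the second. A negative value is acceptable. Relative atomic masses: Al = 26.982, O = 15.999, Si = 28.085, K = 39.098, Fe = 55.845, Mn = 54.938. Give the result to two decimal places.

8.77 percentage points

Si in KAlSi₂O₆: molar mass 218.244 g/mol; 2×28.085 = 56.170 g → 25.74 wt%.
Si in (Mn₀.₄₈Fe₀.₅₂)₃Al₂Si₃O₁₂: molar mass 496.436 g/mol; 3×28.085 = 84.255 g → 16.97 wt%.
Difference = 25.74 − 16.97 = 8.77 percentage points.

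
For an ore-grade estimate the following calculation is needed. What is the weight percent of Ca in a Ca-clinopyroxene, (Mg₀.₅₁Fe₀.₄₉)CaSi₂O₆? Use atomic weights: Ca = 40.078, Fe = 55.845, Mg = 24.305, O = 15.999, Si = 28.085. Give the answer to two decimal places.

17.27 weight percent

M((Mg₀.₅₁Fe₀.₄₉)CaSi₂O₆) = 232.002 g/mol.
Ca contributes 1 × 40.078 = 40.078 g per mole.
40.078/232.002 = 0.1727 → 17.27%.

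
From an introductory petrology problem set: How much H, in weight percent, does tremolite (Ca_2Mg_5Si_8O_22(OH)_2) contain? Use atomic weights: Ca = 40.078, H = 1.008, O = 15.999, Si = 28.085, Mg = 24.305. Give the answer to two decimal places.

0.25 weight percent

Formula mass = 2*40.078 + 5*24.305 + 8*28.085 + 24*15.999 + 2*1.008 = 812.353 g/mol, of which 2.016 g is H.
So H makes up 2.016/812.353 = 0.0025 of the mass, i.e. 0.25%.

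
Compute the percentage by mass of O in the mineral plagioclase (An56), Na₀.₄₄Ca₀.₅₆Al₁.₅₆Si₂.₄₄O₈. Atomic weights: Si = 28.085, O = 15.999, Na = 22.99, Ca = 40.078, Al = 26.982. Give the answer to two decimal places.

47.20 wt%

M(Na₀.₄₄Ca₀.₅₆Al₁.₅₆Si₂.₄₄O₈) = 271.171 g/mol.
O contributes 8 × 15.999 = 127.992 g per mole.
127.992/271.171 = 0.4720 → 47.20%.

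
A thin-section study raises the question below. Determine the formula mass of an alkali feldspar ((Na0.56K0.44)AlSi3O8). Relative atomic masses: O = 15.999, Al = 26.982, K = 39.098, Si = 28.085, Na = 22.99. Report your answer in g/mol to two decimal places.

269.31 g/mol

Na: 0.56 × 22.99 = 12.8744
K: 0.44 × 39.098 = 17.2031
Al: 1 × 26.982 = 26.9820
Si: 3 × 28.085 = 84.2550
O: 8 × 15.999 = 127.9920
Summing the contributions gives the formula mass.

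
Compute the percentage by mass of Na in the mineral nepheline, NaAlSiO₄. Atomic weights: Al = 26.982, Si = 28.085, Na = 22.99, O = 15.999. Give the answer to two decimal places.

16.18 wt%

Molar mass of NaAlSiO₄: 1·22.99 + 1·26.982 + 1·28.085 + 4·15.999 = 142.053 g/mol.
Mass of Na per formula unit: 1 × 22.99 = 22.990 g.
Weight fraction Na = 22.990 / 142.053 = 0.1618.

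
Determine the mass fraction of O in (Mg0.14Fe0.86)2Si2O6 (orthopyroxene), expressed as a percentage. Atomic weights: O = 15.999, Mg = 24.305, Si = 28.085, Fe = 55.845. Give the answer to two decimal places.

Molar mass of (Mg0.14Fe0.86)2Si2O6: 0.28×24.305 + 1.72×55.845 + 2×28.085 + 6×15.999 = 255.023 g/mol.
Mass of O per formula unit: 6 × 15.999 = 95.994 g.
Weight fraction O = 95.994 / 255.023 = 0.3764.

37.64 weight percent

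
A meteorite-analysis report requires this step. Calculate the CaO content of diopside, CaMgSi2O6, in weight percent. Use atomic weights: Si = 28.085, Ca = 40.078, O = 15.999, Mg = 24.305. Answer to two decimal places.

25.90 wt%

Molar mass of CaMgSi2O6 = 1·40.078 + 1·24.305 + 2·28.085 + 6·15.999 = 216.547 g/mol.
Each formula unit contains 1 Ca, equivalent to 1/1 = 1.0000 mol CaO.
M(CaO) = 1×40.078 + 1×15.999 = 56.077 g/mol.
Mass of CaO per formula unit = 1.0000 × 56.077 = 56.077 g.
CaO wt% = 56.077 / 216.547 × 100 = 25.90%.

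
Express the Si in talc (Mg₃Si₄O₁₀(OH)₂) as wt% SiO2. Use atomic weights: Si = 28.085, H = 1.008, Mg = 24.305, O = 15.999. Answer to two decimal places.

63.37 wt%

M(Mg₃Si₄O₁₀(OH)₂) = 379.259 g/mol; M(SiO2) = 60.083 g/mol.
Moles SiO2 per formula unit = 4 Si ÷ 1 = 4.0000.
SiO2 fraction = (4.0000 × 60.083) / 379.259 = 240.332/379.259 = 0.6337.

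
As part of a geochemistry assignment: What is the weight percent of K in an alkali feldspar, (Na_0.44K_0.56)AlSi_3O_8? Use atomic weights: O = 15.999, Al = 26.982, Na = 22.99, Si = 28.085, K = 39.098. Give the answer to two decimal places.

Formula mass = 0.44*22.99 + 0.56*39.098 + 1*26.982 + 3*28.085 + 8*15.999 = 271.239 g/mol, of which 21.895 g is K.
So K makes up 21.895/271.239 = 0.0807 of the mass, i.e. 8.07%.

8.07 wt%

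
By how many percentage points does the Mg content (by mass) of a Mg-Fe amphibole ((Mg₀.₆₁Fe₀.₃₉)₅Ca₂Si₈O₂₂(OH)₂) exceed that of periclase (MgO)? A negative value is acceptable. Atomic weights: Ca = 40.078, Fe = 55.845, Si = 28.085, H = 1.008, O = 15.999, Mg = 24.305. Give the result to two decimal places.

-51.82 percentage points

First mineral: 74.130 g Mg in 873.856 g formula = 8.48 wt% Mg.
Second mineral: 24.305 g Mg in 40.304 g formula = 60.30 wt% Mg.
8.48% − 60.30% gives a difference of -51.82 percentage points.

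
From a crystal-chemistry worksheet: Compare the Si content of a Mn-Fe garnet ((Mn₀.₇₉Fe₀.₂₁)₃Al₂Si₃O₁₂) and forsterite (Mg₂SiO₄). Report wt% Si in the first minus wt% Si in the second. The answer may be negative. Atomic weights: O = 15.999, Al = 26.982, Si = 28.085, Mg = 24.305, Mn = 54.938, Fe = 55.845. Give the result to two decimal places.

First mineral: 84.255 g Si in 495.592 g formula = 17.00 wt% Si.
Second mineral: 28.085 g Si in 140.691 g formula = 19.96 wt% Si.
17.00% − 19.96% gives a difference of -2.96 percentage points.

-2.96 percentage points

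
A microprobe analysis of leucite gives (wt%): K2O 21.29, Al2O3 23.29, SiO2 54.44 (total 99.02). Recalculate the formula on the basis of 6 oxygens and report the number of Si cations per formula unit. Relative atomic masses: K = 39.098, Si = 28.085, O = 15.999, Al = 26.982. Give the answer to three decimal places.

K2O (M=94.195): mol = 0.22602; K = 0.45204, O = 0.22602.
Al2O3 (M=101.961): mol = 0.22842; Al = 0.45684, O = 0.68526.
SiO2 (M=60.083): mol = 0.90608; Si = 0.90608, O = 1.81216.
ΣO = 2.72344; factor = 6/ΣO = 2.20310.
Si apfu = 0.90608 × 2.20310 = 1.996.

1.996 Si apfu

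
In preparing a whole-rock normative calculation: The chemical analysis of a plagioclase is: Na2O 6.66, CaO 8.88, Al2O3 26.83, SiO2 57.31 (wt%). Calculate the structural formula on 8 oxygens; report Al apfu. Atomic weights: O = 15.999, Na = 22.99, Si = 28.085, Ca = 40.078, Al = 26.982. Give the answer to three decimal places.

Na2O: 6.66/61.979 = 0.10746 mol → 0.21492 mol Na, 0.10746 mol O.
CaO: 8.88/56.077 = 0.15835 mol → 0.15835 mol Ca, 0.15835 mol O.
Al2O3: 26.83/101.961 = 0.26314 mol → 0.52628 mol Al, 0.78942 mol O.
SiO2: 57.31/60.083 = 0.95385 mol → 0.95385 mol Si, 1.90770 mol O.
Total oxygen = 2.96293 mol. Normalization factor = 8/2.96293 = 2.70003.
Al per 8 O = 0.52628 × 2.70003 = 1.421.

1.421 Al apfu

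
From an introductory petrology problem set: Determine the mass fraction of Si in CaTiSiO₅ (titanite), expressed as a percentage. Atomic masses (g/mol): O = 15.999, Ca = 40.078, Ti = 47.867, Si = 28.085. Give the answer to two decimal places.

M(CaTiSiO₅) = 196.025 g/mol.
Si contributes 1 × 28.085 = 28.085 g per mole.
28.085/196.025 = 0.1433 → 14.33%.

14.33 mass %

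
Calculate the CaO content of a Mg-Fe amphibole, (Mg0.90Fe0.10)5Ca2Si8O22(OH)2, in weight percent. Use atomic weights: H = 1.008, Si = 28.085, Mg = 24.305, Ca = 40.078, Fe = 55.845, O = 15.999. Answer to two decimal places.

Molar mass of (Mg0.90Fe0.10)5Ca2Si8O22(OH)2 = 4.50*24.305 + 0.50*55.845 + 2*40.078 + 8*28.085 + 24*15.999 + 2*1.008 = 828.123 g/mol.
Each formula unit contains 2 Ca, equivalent to 2/1 = 2.0000 mol CaO.
M(CaO) = 1×40.078 + 1×15.999 = 56.077 g/mol.
Mass of CaO per formula unit = 2.0000 × 56.077 = 112.154 g.
CaO wt% = 112.154 / 828.123 × 100 = 13.54%.

13.54 wt%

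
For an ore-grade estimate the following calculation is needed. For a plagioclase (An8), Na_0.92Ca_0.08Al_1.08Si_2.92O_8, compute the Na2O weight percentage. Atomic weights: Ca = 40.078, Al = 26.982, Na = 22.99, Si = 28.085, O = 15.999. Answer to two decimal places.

10.82 wt%

M(Na_0.92Ca_0.08Al_1.08Si_2.92O_8) = 263.498 g/mol; M(Na2O) = 61.979 g/mol.
Moles Na2O per formula unit = 0.92 Na ÷ 2 = 0.4600.
Na2O fraction = (0.4600 × 61.979) / 263.498 = 28.510/263.498 = 0.1082.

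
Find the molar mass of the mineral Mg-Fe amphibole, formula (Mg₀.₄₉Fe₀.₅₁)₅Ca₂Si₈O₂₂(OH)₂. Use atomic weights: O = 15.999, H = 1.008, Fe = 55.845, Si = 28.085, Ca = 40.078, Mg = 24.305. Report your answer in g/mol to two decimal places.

892.78 g/mol

The formula mass is the sum 2.45(24.305) + 2.55(55.845) + 2(40.078) + 8(28.085) + 24(15.999) + 2(1.008).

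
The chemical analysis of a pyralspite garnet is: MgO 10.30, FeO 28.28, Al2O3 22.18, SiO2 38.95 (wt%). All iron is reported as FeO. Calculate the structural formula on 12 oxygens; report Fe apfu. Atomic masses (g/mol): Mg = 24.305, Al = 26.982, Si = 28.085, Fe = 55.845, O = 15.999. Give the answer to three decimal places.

MgO: 10.30/40.304 = 0.25556 mol → 0.25556 mol Mg, 0.25556 mol O.
FeO: 28.28/71.844 = 0.39363 mol → 0.39363 mol Fe, 0.39363 mol O.
Al2O3: 22.18/101.961 = 0.21753 mol → 0.43506 mol Al, 0.65259 mol O.
SiO2: 38.95/60.083 = 0.64827 mol → 0.64827 mol Si, 1.29654 mol O.
Total oxygen = 2.59832 mol. Normalization factor = 12/2.59832 = 4.61837.
Fe per 12 O = 0.39363 × 4.61837 = 1.818.

1.818 Fe apfu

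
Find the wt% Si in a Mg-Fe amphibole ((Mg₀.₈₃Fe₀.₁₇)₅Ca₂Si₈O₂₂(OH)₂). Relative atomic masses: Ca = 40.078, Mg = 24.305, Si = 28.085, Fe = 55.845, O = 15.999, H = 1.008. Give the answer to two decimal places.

Formula mass = 4.15*24.305 + 0.85*55.845 + 2*40.078 + 8*28.085 + 24*15.999 + 2*1.008 = 839.162 g/mol, of which 224.680 g is Si.
So Si makes up 224.680/839.162 = 0.2677 of the mass, i.e. 26.77%.

26.77 wt%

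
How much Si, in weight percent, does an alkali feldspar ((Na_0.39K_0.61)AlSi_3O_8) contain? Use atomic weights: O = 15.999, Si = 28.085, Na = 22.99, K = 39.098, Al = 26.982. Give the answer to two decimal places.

30.97 weight percent

M((Na_0.39K_0.61)AlSi_3O_8) = 272.045 g/mol.
Si contributes 3 × 28.085 = 84.255 g per mole.
84.255/272.045 = 0.3097 → 30.97%.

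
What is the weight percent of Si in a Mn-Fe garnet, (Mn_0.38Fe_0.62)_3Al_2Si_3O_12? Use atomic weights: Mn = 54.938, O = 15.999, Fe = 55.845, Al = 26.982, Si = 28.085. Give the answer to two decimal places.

16.96 mass %

Molar mass of (Mn_0.38Fe_0.62)_3Al_2Si_3O_12: 1.14×54.938 + 1.86×55.845 + 2×26.982 + 3×28.085 + 12×15.999 = 496.708 g/mol.
Mass of Si per formula unit: 3 × 28.085 = 84.255 g.
Weight fraction Si = 84.255 / 496.708 = 0.1696.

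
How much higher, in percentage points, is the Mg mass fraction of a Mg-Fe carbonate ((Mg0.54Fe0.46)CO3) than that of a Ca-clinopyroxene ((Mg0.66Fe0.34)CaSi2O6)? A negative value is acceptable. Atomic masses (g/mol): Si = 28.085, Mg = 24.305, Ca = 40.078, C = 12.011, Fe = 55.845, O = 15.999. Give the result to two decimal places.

M((Mg0.54Fe0.46)CO3) = 98.821 g/mol, so wt% Mg = 13.125/98.821 × 100 = 13.28%.
M((Mg0.66Fe0.34)CaSi2O6) = 227.271 g/mol, so wt% Mg = 16.041/227.271 × 100 = 7.06%.
13.28 − 7.06 = 6.22 pp.

6.22 percentage points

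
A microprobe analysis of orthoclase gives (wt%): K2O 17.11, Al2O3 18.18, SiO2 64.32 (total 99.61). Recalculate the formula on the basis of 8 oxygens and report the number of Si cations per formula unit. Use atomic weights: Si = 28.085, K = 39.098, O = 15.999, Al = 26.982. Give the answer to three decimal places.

17.11 wt% K2O ÷ 94.195 g/mol = 0.18164 mol, giving 0.36328 K and 0.18164 O.
18.18 wt% Al2O3 ÷ 101.961 g/mol = 0.17830 mol, giving 0.35660 Al and 0.53490 O.
64.32 wt% SiO2 ÷ 60.083 g/mol = 1.07052 mol, giving 1.07052 Si and 2.14104 O.
Oxygen sums to 2.85758; scaling by 8/2.85758 = 2.79957 puts the formula on 8 O.
Si: 1.07052 × 2.79957 = 2.997 atoms per formula unit.

2.997 Si apfu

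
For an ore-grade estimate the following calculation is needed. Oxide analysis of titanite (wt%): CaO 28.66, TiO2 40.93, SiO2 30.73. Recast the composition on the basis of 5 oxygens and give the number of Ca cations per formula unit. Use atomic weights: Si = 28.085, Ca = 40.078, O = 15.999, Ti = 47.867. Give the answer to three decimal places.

CaO (M=56.077): mol = 0.51108; Ca = 0.51108, O = 0.51108.
TiO2 (M=79.865): mol = 0.51249; Ti = 0.51249, O = 1.02498.
SiO2 (M=60.083): mol = 0.51146; Si = 0.51146, O = 1.02292.
ΣO = 2.55898; factor = 5/ΣO = 1.95390.
Ca apfu = 0.51108 × 1.95390 = 0.999.

0.999 Ca apfu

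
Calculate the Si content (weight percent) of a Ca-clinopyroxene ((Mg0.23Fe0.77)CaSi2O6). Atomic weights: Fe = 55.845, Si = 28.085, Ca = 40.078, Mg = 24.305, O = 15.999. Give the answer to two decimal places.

23.32 weight percent

Formula mass = 0.23·24.305 + 0.77·55.845 + 1·40.078 + 2·28.085 + 6·15.999 = 240.833 g/mol, of which 56.170 g is Si.
So Si makes up 56.170/240.833 = 0.2332 of the mass, i.e. 23.32%.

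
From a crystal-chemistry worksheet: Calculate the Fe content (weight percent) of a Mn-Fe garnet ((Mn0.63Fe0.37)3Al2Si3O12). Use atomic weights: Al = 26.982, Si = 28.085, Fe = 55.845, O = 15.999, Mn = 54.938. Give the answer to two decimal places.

Molar mass of (Mn0.63Fe0.37)3Al2Si3O12: 1.89×54.938 + 1.11×55.845 + 2×26.982 + 3×28.085 + 12×15.999 = 496.028 g/mol.
Mass of Fe per formula unit: 1.11 × 55.845 = 61.988 g.
Weight fraction Fe = 61.988 / 496.028 = 0.1250.

12.50 weight percent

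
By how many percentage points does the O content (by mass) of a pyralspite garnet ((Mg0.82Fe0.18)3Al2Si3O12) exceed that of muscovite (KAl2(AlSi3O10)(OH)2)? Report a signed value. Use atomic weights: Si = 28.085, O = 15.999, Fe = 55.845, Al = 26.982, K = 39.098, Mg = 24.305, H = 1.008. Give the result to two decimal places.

-2.51 percentage points

O in (Mg0.82Fe0.18)3Al2Si3O12: molar mass 420.154 g/mol; 12×15.999 = 191.988 g → 45.69 wt%.
O in KAl2(AlSi3O10)(OH)2: molar mass 398.303 g/mol; 12×15.999 = 191.988 g → 48.20 wt%.
Difference = 45.69 − 48.20 = -2.51 percentage points.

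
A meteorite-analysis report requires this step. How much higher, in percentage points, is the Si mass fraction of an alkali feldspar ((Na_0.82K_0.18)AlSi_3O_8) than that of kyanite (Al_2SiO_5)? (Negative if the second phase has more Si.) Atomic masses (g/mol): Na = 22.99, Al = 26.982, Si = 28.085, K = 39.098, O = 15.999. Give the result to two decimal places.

Si in (Na_0.82K_0.18)AlSi_3O_8: molar mass 265.118 g/mol; 3×28.085 = 84.255 g → 31.78 wt%.
Si in Al_2SiO_5: molar mass 162.044 g/mol; 1×28.085 = 28.085 g → 17.33 wt%.
Difference = 31.78 − 17.33 = 14.45 percentage points.

14.45 percentage points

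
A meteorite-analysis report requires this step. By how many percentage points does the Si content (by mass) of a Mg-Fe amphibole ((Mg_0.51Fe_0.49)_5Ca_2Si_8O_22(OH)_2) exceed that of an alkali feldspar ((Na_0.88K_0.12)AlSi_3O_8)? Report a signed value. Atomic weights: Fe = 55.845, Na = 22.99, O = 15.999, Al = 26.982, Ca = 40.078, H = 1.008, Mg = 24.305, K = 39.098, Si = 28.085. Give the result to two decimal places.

M((Mg_0.51Fe_0.49)_5Ca_2Si_8O_22(OH)_2) = 889.626 g/mol, so wt% Si = 224.680/889.626 × 100 = 25.26%.
M((Na_0.88K_0.12)AlSi_3O_8) = 264.152 g/mol, so wt% Si = 84.255/264.152 × 100 = 31.90%.
25.26 − 31.90 = -6.64 pp.

-6.64 percentage points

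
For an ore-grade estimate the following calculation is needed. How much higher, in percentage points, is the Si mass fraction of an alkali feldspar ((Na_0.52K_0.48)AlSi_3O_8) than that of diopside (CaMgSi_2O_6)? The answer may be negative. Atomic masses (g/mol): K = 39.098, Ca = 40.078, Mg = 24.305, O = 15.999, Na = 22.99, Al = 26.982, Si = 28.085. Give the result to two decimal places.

5.27 percentage points

M((Na_0.52K_0.48)AlSi_3O_8) = 269.951 g/mol, so wt% Si = 84.255/269.951 × 100 = 31.21%.
M(CaMgSi_2O_6) = 216.547 g/mol, so wt% Si = 56.170/216.547 × 100 = 25.94%.
31.21 − 25.94 = 5.27 pp.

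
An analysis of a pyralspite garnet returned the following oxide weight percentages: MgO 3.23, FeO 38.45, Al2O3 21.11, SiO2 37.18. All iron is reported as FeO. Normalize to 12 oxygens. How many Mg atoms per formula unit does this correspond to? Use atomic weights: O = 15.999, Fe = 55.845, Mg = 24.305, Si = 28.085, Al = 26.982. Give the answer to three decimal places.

MgO: 3.23/40.304 = 0.08014 mol → 0.08014 mol Mg, 0.08014 mol O.
FeO: 38.45/71.844 = 0.53519 mol → 0.53519 mol Fe, 0.53519 mol O.
Al2O3: 21.11/101.961 = 0.20704 mol → 0.41408 mol Al, 0.62112 mol O.
SiO2: 37.18/60.083 = 0.61881 mol → 0.61881 mol Si, 1.23762 mol O.
Total oxygen = 2.47407 mol. Normalization factor = 12/2.47407 = 4.85031.
Mg per 12 O = 0.08014 × 4.85031 = 0.389.

0.389 Mg apfu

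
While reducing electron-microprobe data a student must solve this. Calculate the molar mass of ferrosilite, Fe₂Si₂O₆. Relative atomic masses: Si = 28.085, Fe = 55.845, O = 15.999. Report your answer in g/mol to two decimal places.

263.85 g/mol

M = 2×55.845 + 2×28.085 + 6×15.999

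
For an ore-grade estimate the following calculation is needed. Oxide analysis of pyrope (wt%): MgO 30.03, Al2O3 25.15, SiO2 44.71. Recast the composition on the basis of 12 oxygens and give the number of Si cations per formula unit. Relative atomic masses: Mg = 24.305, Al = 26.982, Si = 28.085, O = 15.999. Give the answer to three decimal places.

30.03 wt% MgO ÷ 40.304 g/mol = 0.74509 mol, giving 0.74509 Mg and 0.74509 O.
25.15 wt% Al2O3 ÷ 101.961 g/mol = 0.24666 mol, giving 0.49332 Al and 0.73998 O.
44.71 wt% SiO2 ÷ 60.083 g/mol = 0.74414 mol, giving 0.74414 Si and 1.48828 O.
Oxygen sums to 2.97335; scaling by 12/2.97335 = 4.03585 puts the formula on 12 O.
Si: 0.74414 × 4.03585 = 3.003 atoms per formula unit.

3.003 Si apfu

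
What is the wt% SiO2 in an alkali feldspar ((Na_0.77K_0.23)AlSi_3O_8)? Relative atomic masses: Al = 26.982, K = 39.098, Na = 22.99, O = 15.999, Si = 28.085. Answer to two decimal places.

Formula mass = 265.924 g/mol.
3 Si → 3.0000 mol SiO2 per formula unit; M(SiO2) = 60.083, so SiO2 mass = 180.249 g.
180.249/265.924 × 100 = 67.78 wt%.

67.78 wt%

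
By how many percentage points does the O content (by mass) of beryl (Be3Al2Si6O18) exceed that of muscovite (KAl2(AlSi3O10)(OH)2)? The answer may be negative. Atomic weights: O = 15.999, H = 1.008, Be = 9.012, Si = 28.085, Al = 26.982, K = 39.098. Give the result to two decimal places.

O in Be3Al2Si6O18: molar mass 537.492 g/mol; 18×15.999 = 287.982 g → 53.58 wt%.
O in KAl2(AlSi3O10)(OH)2: molar mass 398.303 g/mol; 12×15.999 = 191.988 g → 48.20 wt%.
Difference = 53.58 − 48.20 = 5.38 percentage points.

5.38 percentage points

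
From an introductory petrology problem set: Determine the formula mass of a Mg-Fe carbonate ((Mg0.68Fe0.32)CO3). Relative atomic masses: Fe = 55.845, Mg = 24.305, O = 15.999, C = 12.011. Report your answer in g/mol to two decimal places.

The formula mass is the sum 0.68·24.305 + 0.32·55.845 + 1·12.011 + 3·15.999.

94.41 g/mol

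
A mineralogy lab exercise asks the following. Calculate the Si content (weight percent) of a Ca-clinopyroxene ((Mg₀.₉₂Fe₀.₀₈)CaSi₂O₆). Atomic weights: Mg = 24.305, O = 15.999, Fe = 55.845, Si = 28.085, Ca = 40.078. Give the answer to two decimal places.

25.64 weight percent

Molar mass of (Mg₀.₉₂Fe₀.₀₈)CaSi₂O₆: 0.92*24.305 + 0.08*55.845 + 1*40.078 + 2*28.085 + 6*15.999 = 219.070 g/mol.
Mass of Si per formula unit: 2 × 28.085 = 56.170 g.
Weight fraction Si = 56.170 / 219.070 = 0.2564.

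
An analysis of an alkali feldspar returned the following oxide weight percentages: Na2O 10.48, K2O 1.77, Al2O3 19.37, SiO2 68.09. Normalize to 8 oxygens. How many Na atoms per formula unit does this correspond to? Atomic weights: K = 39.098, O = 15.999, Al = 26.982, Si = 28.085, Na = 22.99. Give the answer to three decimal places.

Na2O (M=61.979): mol = 0.16909; Na = 0.33818, O = 0.16909.
K2O (M=94.195): mol = 0.01879; K = 0.03758, O = 0.01879.
Al2O3 (M=101.961): mol = 0.18997; Al = 0.37994, O = 0.56991.
SiO2 (M=60.083): mol = 1.13327; Si = 1.13327, O = 2.26654.
ΣO = 3.02433; factor = 8/ΣO = 2.64521.
Na apfu = 0.33818 × 2.64521 = 0.895.

0.895 Na apfu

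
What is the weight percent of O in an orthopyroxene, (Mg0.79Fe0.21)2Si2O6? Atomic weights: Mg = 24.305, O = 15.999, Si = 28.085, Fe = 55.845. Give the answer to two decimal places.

44.85 mass %

M((Mg0.79Fe0.21)2Si2O6) = 214.021 g/mol.
O contributes 6 × 15.999 = 95.994 g per mole.
95.994/214.021 = 0.4485 → 44.85%.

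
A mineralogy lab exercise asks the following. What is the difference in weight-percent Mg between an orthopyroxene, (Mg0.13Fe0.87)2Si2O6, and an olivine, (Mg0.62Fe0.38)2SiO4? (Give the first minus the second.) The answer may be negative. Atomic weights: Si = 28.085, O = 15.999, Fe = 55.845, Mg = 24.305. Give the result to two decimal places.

-15.83 percentage points

First mineral: 6.319 g Mg in 255.654 g formula = 2.47 wt% Mg.
Second mineral: 30.138 g Mg in 164.661 g formula = 18.30 wt% Mg.
2.47% − 18.30% gives a difference of -15.83 percentage points.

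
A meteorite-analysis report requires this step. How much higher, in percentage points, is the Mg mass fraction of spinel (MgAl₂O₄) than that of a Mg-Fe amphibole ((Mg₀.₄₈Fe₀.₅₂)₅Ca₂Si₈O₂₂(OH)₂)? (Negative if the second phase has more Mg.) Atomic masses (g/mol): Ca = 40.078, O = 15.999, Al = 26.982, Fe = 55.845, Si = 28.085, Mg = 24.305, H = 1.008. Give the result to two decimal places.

10.56 percentage points

First mineral: 24.305 g Mg in 142.265 g formula = 17.08 wt% Mg.
Second mineral: 58.332 g Mg in 894.357 g formula = 6.52 wt% Mg.
17.08% − 6.52% gives a difference of 10.56 percentage points.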